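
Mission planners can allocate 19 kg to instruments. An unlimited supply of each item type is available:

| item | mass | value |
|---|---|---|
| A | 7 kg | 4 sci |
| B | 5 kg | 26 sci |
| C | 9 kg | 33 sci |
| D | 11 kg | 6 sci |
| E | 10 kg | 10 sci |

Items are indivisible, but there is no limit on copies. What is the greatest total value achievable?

85 sci

Best value-per-unit is B at 26/5; filling with it alone gives 3×26 = 78.
Optimal mix: 2×B + 1×C → mass 19, value 85.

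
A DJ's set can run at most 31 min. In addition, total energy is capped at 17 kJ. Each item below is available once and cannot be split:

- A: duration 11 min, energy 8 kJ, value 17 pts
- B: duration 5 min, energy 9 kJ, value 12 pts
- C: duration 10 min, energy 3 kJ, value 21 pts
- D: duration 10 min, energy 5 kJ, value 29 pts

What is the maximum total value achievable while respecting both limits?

Feasible sets respecting both limits:
- A+C+D: duration 31, energy 16, value 67
- B+C+D: duration 25, energy 17, value 62
- C+D: duration 20, energy 8, value 50
Best: 67 pts.

67 pts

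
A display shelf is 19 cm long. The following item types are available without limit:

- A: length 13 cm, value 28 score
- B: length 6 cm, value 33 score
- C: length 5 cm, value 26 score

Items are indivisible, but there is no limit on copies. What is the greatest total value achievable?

Best value-per-unit is B at 33/6, and filling with it alone uses length 3×6=18. No mix of the others beats 3×33 = 99.

99 score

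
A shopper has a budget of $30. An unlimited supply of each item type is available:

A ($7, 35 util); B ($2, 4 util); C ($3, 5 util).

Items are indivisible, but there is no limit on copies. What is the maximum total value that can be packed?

Best value-per-unit is A at 35/7; filling with it alone gives 4×35 = 140.
Optimal mix: 4×A + 1×B → cost 30, value 144.

144 util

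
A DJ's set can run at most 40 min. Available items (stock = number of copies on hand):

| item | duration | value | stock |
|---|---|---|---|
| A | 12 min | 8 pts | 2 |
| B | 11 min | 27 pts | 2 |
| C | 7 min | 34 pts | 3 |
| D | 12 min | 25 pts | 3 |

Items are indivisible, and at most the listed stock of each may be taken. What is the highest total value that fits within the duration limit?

Top feasible selections:
- 1×B + 3×C: duration 32, value 129
- 3×C + 1×D: duration 33, value 127
Best: 129 pts.

129 pts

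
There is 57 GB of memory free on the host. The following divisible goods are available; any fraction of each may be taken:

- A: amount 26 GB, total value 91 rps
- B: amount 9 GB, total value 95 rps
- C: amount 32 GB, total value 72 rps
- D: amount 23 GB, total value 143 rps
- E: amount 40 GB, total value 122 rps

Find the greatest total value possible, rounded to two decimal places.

Take in order of value per unit:
- B (95/9 per unit): all 9 → value 95, running total 95.00
- D (143/23 per unit): all 23 → value 143, running total 238.00
- A (91/26 per unit): 25 of 26 → value 25×91/26 = 87.5000, running total 325.50
Total 325.50.

325.50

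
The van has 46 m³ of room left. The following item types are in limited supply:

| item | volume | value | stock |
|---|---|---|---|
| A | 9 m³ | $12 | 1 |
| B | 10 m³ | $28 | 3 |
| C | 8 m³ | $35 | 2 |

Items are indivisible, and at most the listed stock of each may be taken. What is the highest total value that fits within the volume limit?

$154

Best selections within volume 46 and stock limits:
- 3×B + 2×C: volume 46, value 154
- 1×A + 2×B + 2×C: volume 45, value 138
Best: $154.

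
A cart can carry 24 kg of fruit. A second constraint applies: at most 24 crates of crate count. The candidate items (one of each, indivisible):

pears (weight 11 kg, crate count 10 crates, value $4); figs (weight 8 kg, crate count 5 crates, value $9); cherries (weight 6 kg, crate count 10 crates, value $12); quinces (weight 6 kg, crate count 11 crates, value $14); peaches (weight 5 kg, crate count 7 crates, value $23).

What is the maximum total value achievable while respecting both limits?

$46

Feasible sets respecting both limits:
- figs+quinces+peaches: weight 19, crate count 23, value 46
- figs+cherries+peaches: weight 19, crate count 22, value 44
- quinces+peaches: weight 11, crate count 18, value 37
- pears+figs+peaches: weight 24, crate count 22, value 36
Best: $46.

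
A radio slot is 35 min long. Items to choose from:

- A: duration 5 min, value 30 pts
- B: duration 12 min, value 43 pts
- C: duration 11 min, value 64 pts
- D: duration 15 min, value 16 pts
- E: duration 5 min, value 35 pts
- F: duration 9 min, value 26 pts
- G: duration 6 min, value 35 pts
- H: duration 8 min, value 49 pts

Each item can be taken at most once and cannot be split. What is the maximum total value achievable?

Check high-value combinations within 35 min:
- A+C+E+G+H: duration 5+11+5+6+8=35, value 30+64+35+35+49=213
- C+E+G+H: duration 11+5+6+8=30, value 64+35+35+49=183
- A+C+E+H: duration 5+11+5+8=29, value 30+64+35+49=178
- A+C+G+H: duration 5+11+6+8=30, value 30+64+35+49=178
Best: 213 pts.

213 pts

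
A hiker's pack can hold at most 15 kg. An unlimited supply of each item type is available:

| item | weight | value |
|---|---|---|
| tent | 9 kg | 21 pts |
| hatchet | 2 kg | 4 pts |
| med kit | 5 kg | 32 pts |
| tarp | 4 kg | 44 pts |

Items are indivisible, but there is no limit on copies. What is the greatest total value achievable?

136 pts

Best value-per-unit is tarp at 44/4; filling with it alone gives 3×44 = 132.
Optimal mix: 1×hatchet + 3×tarp → weight 14, value 136.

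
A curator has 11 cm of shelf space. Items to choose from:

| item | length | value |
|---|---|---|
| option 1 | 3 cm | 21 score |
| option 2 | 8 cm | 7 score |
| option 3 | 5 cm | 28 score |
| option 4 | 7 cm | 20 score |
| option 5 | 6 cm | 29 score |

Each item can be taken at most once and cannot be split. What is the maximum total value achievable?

This is a 0/1 knapsack; check combinations near the capacity.
- option 3+option 5: length 5+6=11, value 28+29=57
- option 1+option 5: length 3+6=9, value 21+29=50
- option 1+option 3: length 3+5=8, value 21+28=49
- option 1+option 4: length 3+7=10, value 21+20=41
- option 5: length 6, value 29
Best: 57 score.

57 score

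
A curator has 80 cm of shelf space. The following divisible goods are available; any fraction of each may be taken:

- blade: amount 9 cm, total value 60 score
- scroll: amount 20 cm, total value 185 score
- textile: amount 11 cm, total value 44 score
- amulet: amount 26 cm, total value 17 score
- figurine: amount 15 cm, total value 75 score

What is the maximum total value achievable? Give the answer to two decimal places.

380.35

Take in order of value per unit:
- scroll (185/20 per unit): all 20 → value 185, running total 185.00
- blade (60/9 per unit): all 9 → value 60, running total 245.00
- figurine (75/15 per unit): all 15 → value 75, running total 320.00
- textile (44/11 per unit): all 11 → value 44, running total 364.00
- amulet (17/26 per unit): 25 of 26 → value 25×17/26 = 16.3462, running total 380.35
Total 380.35.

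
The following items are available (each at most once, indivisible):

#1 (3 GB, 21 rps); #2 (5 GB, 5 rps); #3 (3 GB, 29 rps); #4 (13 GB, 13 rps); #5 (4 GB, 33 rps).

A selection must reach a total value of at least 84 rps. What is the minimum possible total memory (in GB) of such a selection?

Subsets with value ≥ 84, sorted by total memory:
- #1+#2+#3+#5: memory 15, value 88
- #1+#3+#4+#5: memory 23, value 96
Minimum memory: 15 GB.

15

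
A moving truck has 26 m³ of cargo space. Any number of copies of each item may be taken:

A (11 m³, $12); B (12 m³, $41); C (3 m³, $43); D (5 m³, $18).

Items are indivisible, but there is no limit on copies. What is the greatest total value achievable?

Best value-per-unit is C at 43/3, and filling with it alone uses volume 8×3=24. No mix of the others beats 8×43 = 344.

$344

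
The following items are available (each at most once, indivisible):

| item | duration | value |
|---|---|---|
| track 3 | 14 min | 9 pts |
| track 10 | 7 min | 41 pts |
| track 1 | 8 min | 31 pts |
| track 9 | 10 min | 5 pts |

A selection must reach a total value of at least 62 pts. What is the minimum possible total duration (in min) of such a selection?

Subsets with value ≥ 62, sorted by total duration:
- track 10+track 1: duration 15, value 72
- track 10+track 1+track 9: duration 25, value 77
Minimum duration: 15 min.

15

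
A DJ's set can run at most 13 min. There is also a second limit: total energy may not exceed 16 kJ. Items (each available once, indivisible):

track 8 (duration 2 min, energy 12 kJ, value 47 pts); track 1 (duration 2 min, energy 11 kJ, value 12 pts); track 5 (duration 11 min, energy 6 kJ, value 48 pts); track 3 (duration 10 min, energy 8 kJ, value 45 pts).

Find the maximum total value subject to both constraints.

48 pts

Feasible sets respecting both limits:
- track 5: duration 11, energy 6, value 48
- track 8: duration 2, energy 12, value 47
- track 3: duration 10, energy 8, value 45
- track 1: duration 2, energy 11, value 12
Best: 48 pts.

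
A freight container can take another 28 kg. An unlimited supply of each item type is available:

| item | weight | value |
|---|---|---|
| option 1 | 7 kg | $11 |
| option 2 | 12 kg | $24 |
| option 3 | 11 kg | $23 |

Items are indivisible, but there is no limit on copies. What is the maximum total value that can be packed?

Best value-per-unit is option 3 at 23/11; filling with it alone gives 2×23 = 46.
Optimal mix: 2×option 2 → weight 24, value 48.

$48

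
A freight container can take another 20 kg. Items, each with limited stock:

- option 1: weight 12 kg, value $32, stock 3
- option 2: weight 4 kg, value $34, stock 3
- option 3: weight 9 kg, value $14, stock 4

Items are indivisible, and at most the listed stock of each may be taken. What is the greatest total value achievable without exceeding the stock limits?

$102

Best selections within weight 20 and stock limits:
- 3×option 2: weight 12, value 102
- 1×option 1 + 2×option 2: weight 20, value 100
- 2×option 2 + 1×option 3: weight 17, value 82
Best: $102.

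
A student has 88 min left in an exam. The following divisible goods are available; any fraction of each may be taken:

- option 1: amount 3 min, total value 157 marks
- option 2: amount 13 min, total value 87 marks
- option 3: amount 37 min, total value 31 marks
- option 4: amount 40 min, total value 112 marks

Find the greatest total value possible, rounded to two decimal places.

Take in order of value per unit:
- option 1 (157/3 per unit): all 3 → value 157, running total 157.00
- option 2 (87/13 per unit): all 13 → value 87, running total 244.00
- option 4 (112/40 per unit): all 40 → value 112, running total 356.00
- option 3 (31/37 per unit): 32 of 37 → value 32×31/37 = 26.8108, running total 382.81
Total 382.81.

382.81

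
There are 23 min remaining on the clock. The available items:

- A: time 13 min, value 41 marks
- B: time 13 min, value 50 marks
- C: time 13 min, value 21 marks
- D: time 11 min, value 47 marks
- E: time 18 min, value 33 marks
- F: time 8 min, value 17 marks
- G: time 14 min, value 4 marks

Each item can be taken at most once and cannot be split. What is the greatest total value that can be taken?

67 marks

Check high-value combinations within 23 min:
- B+F: time 13+8=21, value 50+17=67
- D+F: time 11+8=19, value 47+17=64
- A+F: time 13+8=21, value 41+17=58
- B: time 13, value 50
- D: time 11, value 47
Best: 67 marks.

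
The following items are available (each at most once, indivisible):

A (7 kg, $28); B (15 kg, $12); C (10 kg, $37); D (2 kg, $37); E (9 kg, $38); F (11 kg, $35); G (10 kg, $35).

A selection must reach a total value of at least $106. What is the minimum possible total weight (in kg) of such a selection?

Subsets with value ≥ 106, sorted by total weight:
- C+D+E: weight 21, value 112
- D+E+G: weight 21, value 110
- D+E+F: weight 22, value 110
Minimum weight: 21 kg.

21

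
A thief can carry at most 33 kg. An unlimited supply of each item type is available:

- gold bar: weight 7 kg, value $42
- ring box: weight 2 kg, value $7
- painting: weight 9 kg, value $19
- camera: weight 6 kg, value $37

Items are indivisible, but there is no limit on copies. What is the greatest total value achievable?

$200

Best value-per-unit is camera at 37/6; filling with it alone gives 5×37 = 185.
Optimal mix: 3×gold bar + 2×camera → weight 33, value 200.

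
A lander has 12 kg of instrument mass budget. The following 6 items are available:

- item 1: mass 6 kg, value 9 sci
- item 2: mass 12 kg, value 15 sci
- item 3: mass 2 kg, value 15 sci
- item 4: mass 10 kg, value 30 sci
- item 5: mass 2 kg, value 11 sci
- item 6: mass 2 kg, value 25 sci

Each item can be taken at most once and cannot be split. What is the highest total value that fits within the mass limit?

60 sci

Check high-value combinations within 12 kg:
- item 1+item 3+item 5+item 6: mass 6+2+2+2=12, value 9+15+11+25=60
- item 4+item 6: mass 10+2=12, value 30+25=55
- item 3+item 5+item 6: mass 2+2+2=6, value 15+11+25=51
Best: 60 sci.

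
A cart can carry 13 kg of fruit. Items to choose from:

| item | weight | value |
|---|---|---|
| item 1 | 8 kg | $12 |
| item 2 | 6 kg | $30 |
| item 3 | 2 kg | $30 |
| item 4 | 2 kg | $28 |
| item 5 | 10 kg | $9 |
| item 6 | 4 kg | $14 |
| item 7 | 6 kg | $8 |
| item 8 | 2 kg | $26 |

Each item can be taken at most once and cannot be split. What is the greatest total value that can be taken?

$114

Check high-value combinations within 13 kg:
- item 2+item 3+item 4+item 8: weight 6+2+2+2=12, value 30+30+28+26=114
- item 3+item 4+item 6+item 8: weight 2+2+4+2=10, value 30+28+14+26=98
- item 3+item 4+item 7+item 8: weight 2+2+6+2=12, value 30+28+8+26=92
- item 2+item 3+item 4: weight 6+2+2=10, value 30+30+28=88
- item 2+item 3+item 8: weight 6+2+2=10, value 30+30+26=86
Best: $114.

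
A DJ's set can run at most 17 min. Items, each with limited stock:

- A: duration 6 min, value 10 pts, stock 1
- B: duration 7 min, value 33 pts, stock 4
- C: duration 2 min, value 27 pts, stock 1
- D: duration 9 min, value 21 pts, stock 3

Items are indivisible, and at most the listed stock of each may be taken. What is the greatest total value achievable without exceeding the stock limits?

93 pts

Top feasible selections:
- 2×B + 1×C: duration 16, value 93
- 1×A + 1×B + 1×C: duration 15, value 70
- 2×B: duration 14, value 66
Best: 93 pts.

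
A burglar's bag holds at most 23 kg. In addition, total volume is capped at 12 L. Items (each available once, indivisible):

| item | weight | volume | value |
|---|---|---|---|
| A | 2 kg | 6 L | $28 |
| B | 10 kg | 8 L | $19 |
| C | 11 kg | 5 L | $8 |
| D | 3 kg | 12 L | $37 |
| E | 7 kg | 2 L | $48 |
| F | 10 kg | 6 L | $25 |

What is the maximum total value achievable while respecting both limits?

$76

Feasible sets respecting both limits:
- A+E: weight 9, volume 8, value 76
- E+F: weight 17, volume 8, value 73
- B+E: weight 17, volume 10, value 67
- C+E: weight 18, volume 7, value 56
Best: $76.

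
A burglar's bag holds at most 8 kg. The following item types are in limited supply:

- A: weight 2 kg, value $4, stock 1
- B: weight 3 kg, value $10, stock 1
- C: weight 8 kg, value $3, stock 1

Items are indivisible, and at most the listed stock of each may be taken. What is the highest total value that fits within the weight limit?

$14

Top feasible selections:
- 1×A + 1×B: weight 5, value 14
- 1×B: weight 3, value 10
- 1×A: weight 2, value 4
- 1×C: weight 8, value 3
Best: $14.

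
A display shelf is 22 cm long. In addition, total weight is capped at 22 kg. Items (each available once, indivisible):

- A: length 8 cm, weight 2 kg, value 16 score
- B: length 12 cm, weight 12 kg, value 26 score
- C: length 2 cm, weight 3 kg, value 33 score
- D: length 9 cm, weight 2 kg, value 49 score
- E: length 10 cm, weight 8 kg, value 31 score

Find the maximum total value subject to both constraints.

Feasible sets respecting both limits:
- C+D+E: length 21, weight 13, value 113
- A+C+D: length 19, weight 7, value 98
- C+D: length 11, weight 5, value 82
- A+C+E: length 20, weight 13, value 80
Best: 113 score.

113 score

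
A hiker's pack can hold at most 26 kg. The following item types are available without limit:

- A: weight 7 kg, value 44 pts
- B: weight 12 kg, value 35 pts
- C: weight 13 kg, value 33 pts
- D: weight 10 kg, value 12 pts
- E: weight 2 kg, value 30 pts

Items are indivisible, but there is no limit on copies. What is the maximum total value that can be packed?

Best value-per-unit is E at 30/2, and filling with it alone uses weight 13×2=26. No mix of the others beats 13×30 = 390.

390 pts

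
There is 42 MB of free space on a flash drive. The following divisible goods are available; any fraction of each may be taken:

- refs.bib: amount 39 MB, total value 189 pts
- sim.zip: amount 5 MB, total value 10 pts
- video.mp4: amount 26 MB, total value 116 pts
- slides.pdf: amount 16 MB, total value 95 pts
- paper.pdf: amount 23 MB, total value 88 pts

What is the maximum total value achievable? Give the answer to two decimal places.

221.00

Take in order of value per unit:
- slides.pdf (95/16 per unit): all 16 → value 95, running total 95.00
- refs.bib (189/39 per unit): 26 of 39 → value 26×189/39 = 126.0000, running total 221.00
Total 221.00.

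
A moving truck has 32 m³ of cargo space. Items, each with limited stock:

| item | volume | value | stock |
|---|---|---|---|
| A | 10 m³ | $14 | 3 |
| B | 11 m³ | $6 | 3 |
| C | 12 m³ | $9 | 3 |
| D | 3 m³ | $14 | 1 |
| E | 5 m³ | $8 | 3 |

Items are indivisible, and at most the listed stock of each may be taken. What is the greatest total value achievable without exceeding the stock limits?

$52

Top feasible selections:
- 1×A + 1×D + 3×E: volume 28, value 52
- 2×A + 1×D + 1×E: volume 28, value 50
- 1×C + 1×D + 3×E: volume 30, value 47
Best: $52.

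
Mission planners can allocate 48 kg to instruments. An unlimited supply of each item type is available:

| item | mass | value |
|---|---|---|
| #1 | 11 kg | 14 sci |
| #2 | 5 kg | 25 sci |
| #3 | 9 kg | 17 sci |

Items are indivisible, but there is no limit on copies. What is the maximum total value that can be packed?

Best value-per-unit is #2 at 25/5, and filling with it alone uses mass 9×5=45. No mix of the others beats 9×25 = 225.

225 sci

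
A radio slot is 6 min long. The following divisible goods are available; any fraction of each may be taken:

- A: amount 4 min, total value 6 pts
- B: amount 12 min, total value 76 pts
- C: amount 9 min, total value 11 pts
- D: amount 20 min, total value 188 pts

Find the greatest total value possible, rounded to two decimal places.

56.40

Take in order of value per unit:
- D (188/20 per unit): 6 of 20 → value 6×188/20 = 56.4000, running total 56.40
Total 56.40.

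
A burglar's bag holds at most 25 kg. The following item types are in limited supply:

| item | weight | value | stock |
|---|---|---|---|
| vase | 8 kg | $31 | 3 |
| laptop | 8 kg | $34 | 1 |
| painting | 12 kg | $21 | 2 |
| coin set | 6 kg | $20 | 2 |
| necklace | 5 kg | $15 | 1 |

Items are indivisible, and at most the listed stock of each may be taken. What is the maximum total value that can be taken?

Top feasible selections:
- 2×vase + 1×laptop: weight 24, value 96
- 3×vase: weight 24, value 93
- 1×laptop + 2×coin set + 1×necklace: weight 25, value 89
Best: $96.

$96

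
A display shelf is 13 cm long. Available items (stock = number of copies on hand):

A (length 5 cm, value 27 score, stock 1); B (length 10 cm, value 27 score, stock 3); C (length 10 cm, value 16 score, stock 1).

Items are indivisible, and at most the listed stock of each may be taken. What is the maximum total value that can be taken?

Top feasible selections:
- 1×A: length 5, value 27
- 1×B: length 10, value 27
Best: 27 score.

27 score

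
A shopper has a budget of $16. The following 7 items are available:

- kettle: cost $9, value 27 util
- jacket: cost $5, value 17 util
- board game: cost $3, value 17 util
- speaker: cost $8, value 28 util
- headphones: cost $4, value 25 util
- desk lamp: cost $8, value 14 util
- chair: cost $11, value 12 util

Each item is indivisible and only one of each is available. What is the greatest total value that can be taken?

70 util

Check high-value combinations within $16:
- board game+speaker+headphones: cost 3+8+4=15, value 17+28+25=70
- kettle+board game+headphones: cost 9+3+4=16, value 27+17+25=69
- jacket+board game+speaker: cost 5+3+8=16, value 17+17+28=62
- jacket+board game+headphones: cost 5+3+4=12, value 17+17+25=59
Best: 70 util.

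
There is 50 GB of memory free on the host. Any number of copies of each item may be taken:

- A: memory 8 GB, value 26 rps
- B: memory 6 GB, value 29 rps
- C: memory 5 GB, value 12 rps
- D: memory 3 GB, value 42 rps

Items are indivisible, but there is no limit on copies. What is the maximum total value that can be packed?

672 rps

Best value-per-unit is D at 42/3, and filling with it alone uses memory 16×3=48. No mix of the others beats 16×42 = 672.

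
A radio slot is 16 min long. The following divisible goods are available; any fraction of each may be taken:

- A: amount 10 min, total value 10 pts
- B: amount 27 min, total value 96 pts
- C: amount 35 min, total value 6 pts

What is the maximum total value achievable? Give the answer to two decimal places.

Take in order of value per unit:
- B (96/27 per unit): 16 of 27 → value 16×96/27 = 56.8889, running total 56.89
Total 56.89.

56.89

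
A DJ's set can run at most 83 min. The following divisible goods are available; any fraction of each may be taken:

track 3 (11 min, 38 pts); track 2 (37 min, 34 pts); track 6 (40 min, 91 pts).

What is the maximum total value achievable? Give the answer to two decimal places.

158.41

Take in order of value per unit:
- track 3 (38/11 per unit): all 11 → value 38, running total 38.00
- track 6 (91/40 per unit): all 40 → value 91, running total 129.00
- track 2 (34/37 per unit): 32 of 37 → value 32×34/37 = 29.4054, running total 158.41
Total 158.41.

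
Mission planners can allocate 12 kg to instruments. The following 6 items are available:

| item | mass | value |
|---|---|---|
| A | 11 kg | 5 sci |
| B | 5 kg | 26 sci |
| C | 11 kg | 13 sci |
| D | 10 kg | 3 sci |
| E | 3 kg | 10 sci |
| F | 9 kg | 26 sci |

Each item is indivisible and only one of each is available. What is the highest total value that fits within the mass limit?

This is a 0/1 knapsack; check combinations near the capacity.
- B+E: mass 5+3=8, value 26+10=36
- E+F: mass 3+9=12, value 10+26=36
- B: mass 5, value 26
Best: 36 sci.

36 sci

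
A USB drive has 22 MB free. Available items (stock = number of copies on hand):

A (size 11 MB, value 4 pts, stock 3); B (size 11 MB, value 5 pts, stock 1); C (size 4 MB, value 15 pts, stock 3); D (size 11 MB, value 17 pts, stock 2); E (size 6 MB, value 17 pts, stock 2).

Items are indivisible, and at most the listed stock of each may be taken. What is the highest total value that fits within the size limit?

Best selections within size 22 and stock limits:
- 2×C + 2×E: size 20, value 64
- 3×C + 1×E: size 18, value 62
- 1×C + 2×E: size 16, value 49
Best: 64 pts.

64 pts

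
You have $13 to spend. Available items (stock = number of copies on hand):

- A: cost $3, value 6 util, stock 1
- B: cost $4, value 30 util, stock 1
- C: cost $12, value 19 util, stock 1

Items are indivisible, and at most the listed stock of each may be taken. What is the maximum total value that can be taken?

36 util

Best selections within cost 13 and stock limits:
- 1×A + 1×B: cost 7, value 36
- 1×B: cost 4, value 30
- 1×C: cost 12, value 19
- 1×A: cost 3, value 6
Best: 36 util.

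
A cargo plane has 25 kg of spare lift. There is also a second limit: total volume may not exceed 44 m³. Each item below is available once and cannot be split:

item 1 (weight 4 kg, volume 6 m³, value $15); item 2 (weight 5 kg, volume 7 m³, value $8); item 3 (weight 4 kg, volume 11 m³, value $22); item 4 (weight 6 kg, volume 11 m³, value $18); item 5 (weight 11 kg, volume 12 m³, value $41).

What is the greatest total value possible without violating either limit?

Feasible sets respecting both limits:
- item 1+item 3+item 4+item 5: weight 25, volume 40, value 96
- item 1+item 2+item 3+item 5: weight 24, volume 36, value 86
- item 3+item 4+item 5: weight 21, volume 34, value 81
- item 1+item 3+item 5: weight 19, volume 29, value 78
Best: $96.

$96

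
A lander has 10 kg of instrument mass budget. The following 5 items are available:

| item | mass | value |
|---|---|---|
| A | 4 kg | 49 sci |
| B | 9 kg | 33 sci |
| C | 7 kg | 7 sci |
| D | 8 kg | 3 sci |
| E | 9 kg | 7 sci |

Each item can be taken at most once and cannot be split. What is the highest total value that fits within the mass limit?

49 sci

Check high-value combinations within 10 kg:
- A: mass 4, value 49
- B: mass 9, value 33
- C: mass 7, value 7
- E: mass 9, value 7
Best: 49 sci.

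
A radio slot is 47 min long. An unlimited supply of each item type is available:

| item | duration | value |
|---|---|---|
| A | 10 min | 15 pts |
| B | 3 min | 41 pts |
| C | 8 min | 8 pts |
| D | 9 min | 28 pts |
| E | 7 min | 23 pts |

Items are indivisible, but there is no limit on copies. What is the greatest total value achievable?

615 pts

Best value-per-unit is B at 41/3, and filling with it alone uses duration 15×3=45. No mix of the others beats 15×41 = 615.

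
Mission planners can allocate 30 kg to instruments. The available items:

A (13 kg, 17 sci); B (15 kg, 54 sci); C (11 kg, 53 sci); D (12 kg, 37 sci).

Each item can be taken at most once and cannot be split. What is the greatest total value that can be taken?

This is a 0/1 knapsack; check combinations near the capacity.
- B+C: mass 15+11=26, value 54+53=107
- B+D: mass 15+12=27, value 54+37=91
- C+D: mass 11+12=23, value 53+37=90
- A+B: mass 13+15=28, value 17+54=71
Best: 107 sci.

107 sci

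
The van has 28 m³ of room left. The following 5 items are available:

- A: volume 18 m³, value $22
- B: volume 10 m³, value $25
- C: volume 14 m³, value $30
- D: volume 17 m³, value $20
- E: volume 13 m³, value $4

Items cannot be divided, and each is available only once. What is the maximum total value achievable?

$55

Check high-value combinations within 28 m³:
- B+C: volume 10+14=24, value 25+30=55
- A+B: volume 18+10=28, value 22+25=47
- B+D: volume 10+17=27, value 25+20=45
- C+E: volume 14+13=27, value 30+4=34
Best: $55.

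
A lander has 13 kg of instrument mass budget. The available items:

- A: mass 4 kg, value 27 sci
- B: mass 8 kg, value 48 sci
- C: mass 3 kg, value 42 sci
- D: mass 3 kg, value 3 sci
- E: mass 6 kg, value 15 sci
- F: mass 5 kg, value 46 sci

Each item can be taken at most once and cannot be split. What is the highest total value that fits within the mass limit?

115 sci

Check high-value combinations within 13 kg:
- A+C+F: mass 4+3+5=12, value 27+42+46=115
- B+F: mass 8+5=13, value 48+46=94
- C+D+F: mass 3+3+5=11, value 42+3+46=91
- B+C: mass 8+3=11, value 48+42=90
- C+F: mass 3+5=8, value 42+46=88
Best: 115 sci.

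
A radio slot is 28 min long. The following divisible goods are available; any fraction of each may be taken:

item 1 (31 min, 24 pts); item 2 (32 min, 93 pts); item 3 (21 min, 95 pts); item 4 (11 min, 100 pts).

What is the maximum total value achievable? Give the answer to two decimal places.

Take in order of value per unit:
- item 4 (100/11 per unit): all 11 → value 100, running total 100.00
- item 3 (95/21 per unit): 17 of 21 → value 17×95/21 = 76.9048, running total 176.90
Total 176.90.

176.90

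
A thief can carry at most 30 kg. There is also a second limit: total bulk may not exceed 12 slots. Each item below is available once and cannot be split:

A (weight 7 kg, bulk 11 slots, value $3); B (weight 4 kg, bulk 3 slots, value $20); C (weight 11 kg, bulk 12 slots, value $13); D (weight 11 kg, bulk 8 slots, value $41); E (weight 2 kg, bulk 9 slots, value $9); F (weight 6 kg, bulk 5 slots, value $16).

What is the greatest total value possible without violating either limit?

Feasible sets respecting both limits:
- B+D: weight 15, bulk 11, value 61
- D: weight 11, bulk 8, value 41
- B+F: weight 10, bulk 8, value 36
Best: $61.

$61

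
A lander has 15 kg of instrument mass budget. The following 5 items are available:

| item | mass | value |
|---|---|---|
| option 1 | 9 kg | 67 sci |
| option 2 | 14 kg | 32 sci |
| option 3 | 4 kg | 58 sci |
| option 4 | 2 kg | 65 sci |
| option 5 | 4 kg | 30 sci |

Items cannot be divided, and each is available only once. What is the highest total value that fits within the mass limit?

Check high-value combinations within 15 kg:
- option 1+option 3+option 4: mass 9+4+2=15, value 67+58+65=190
- option 1+option 4+option 5: mass 9+2+4=15, value 67+65+30=162
- option 3+option 4+option 5: mass 4+2+4=10, value 58+65+30=153
- option 1+option 4: mass 9+2=11, value 67+65=132
- option 1+option 3: mass 9+4=13, value 67+58=125
Best: 190 sci.

190 sci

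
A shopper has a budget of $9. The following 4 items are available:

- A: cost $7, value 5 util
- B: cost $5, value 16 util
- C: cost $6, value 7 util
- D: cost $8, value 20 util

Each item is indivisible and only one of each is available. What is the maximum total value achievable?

This is a 0/1 knapsack; check combinations near the capacity.
- D: cost 8, value 20
- B: cost 5, value 16
- C: cost 6, value 7
- A: cost 7, value 5
Best: 20 util.

20 util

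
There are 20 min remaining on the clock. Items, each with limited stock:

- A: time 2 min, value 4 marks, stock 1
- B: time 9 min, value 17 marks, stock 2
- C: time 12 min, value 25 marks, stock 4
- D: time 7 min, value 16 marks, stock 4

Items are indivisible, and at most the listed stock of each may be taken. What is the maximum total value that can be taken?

Best selections within time 20 and stock limits:
- 1×C + 1×D: time 19, value 41
- 1×A + 2×B: time 20, value 38
Best: 41 marks.

41 marks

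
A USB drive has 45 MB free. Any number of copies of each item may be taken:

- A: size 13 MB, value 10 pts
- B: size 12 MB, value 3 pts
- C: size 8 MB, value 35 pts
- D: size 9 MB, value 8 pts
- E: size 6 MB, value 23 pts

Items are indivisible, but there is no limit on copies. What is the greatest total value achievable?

Best value-per-unit is C at 35/8; filling with it alone gives 5×35 = 175.
Optimal mix: 4×C + 2×E → size 44, value 186.

186 pts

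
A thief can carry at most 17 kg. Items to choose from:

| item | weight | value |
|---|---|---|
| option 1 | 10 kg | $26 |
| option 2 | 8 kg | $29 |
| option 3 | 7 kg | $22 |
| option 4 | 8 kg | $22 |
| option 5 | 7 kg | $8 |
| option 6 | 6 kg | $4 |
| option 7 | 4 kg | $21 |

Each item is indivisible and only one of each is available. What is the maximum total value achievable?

$51

Check high-value combinations within 17 kg:
- option 2+option 3: weight 8+7=15, value 29+22=51
- option 2+option 4: weight 8+8=16, value 29+22=51
- option 2+option 7: weight 8+4=12, value 29+21=50
Best: $51.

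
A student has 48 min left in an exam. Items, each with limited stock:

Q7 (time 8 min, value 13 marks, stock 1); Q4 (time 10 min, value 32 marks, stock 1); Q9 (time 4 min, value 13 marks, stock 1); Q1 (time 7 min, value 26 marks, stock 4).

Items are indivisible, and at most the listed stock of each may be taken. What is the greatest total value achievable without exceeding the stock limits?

Top feasible selections:
- 1×Q4 + 1×Q9 + 4×Q1: time 42, value 149
- 1×Q7 + 1×Q4 + 4×Q1: time 46, value 149
Best: 149 marks.

149 marks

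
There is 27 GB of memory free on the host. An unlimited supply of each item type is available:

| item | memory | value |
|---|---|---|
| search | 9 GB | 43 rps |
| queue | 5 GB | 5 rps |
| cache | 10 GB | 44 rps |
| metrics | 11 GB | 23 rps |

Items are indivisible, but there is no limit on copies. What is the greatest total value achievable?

129 rps

Best value-per-unit is search at 43/9, and filling with it alone uses memory 3×9=27. No mix of the others beats 3×43 = 129.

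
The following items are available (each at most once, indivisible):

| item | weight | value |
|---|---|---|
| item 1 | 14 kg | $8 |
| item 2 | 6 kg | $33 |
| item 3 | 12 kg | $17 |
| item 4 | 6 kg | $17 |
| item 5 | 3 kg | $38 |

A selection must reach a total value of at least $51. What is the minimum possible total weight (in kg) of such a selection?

9

Subsets with value ≥ 51, sorted by total weight:
- item 2+item 5: weight 9, value 71
- item 4+item 5: weight 9, value 55
- item 2+item 4+item 5: weight 15, value 88
- item 3+item 5: weight 15, value 55
Minimum weight: 9 kg.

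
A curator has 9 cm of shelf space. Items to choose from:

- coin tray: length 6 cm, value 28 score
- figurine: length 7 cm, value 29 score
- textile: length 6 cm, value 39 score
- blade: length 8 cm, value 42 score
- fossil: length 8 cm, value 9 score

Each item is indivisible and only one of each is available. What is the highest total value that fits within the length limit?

42 score

This is a 0/1 knapsack; check combinations near the capacity.
- blade: length 8, value 42
- textile: length 6, value 39
- figurine: length 7, value 29
- coin tray: length 6, value 28
Best: 42 score.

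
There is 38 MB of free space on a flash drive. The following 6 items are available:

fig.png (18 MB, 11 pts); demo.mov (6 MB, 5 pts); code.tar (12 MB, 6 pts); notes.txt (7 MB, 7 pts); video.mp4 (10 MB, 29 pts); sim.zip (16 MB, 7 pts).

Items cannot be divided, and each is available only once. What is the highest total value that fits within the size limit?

47 pts

Check high-value combinations within 38 MB:
- fig.png+notes.txt+video.mp4: size 18+7+10=35, value 11+7+29=47
- demo.mov+code.tar+notes.txt+video.mp4: size 6+12+7+10=35, value 5+6+7+29=47
- fig.png+demo.mov+video.mp4: size 18+6+10=34, value 11+5+29=45
- notes.txt+video.mp4+sim.zip: size 7+10+16=33, value 7+29+7=43
- code.tar+notes.txt+video.mp4: size 12+7+10=29, value 6+7+29=42
Best: 47 pts.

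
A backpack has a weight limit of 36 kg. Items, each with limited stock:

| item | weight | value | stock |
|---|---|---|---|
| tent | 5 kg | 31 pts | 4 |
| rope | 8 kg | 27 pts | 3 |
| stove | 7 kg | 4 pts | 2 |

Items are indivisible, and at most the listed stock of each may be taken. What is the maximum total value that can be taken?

Top feasible selections:
- 4×tent + 2×rope: weight 36, value 178
- 4×tent + 1×rope + 1×stove: weight 35, value 155
- 4×tent + 1×rope: weight 28, value 151
- 3×tent + 2×rope: weight 31, value 147
Best: 178 pts.

178 pts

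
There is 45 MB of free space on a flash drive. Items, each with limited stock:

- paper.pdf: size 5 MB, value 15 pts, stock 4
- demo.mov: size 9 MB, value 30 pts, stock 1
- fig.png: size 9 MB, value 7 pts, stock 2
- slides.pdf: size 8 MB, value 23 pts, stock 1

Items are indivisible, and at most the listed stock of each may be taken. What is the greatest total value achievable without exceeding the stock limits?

113 pts

Best selections within size 45 and stock limits:
- 4×paper.pdf + 1×demo.mov + 1×slides.pdf: size 37, value 113
- 3×paper.pdf + 1×demo.mov + 1×fig.png + 1×slides.pdf: size 41, value 105
Best: 113 pts.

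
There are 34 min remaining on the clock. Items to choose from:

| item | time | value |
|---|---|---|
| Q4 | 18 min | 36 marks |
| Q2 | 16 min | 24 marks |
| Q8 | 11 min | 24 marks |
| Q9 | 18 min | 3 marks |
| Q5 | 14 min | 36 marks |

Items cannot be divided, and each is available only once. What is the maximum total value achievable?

72 marks

Check high-value combinations within 34 min:
- Q4+Q5: time 18+14=32, value 36+36=72
- Q8+Q5: time 11+14=25, value 24+36=60
- Q4+Q8: time 18+11=29, value 36+24=60
- Q2+Q5: time 16+14=30, value 24+36=60
- Q4+Q2: time 18+16=34, value 36+24=60
Best: 72 marks.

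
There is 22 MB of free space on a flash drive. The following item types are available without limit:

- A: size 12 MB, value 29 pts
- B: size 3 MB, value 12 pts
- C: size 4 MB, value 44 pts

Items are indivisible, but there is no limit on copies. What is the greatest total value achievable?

220 pts

Best value-per-unit is C at 44/4, and filling with it alone uses size 5×4=20. No mix of the others beats 5×44 = 220.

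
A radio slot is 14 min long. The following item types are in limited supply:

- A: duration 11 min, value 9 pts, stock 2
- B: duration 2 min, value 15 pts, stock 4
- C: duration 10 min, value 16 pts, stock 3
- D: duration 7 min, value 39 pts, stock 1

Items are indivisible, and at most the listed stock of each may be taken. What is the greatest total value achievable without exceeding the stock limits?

Top feasible selections:
- 3×B + 1×D: duration 13, value 84
- 2×B + 1×D: duration 11, value 69
- 4×B: duration 8, value 60
- 1×B + 1×D: duration 9, value 54
Best: 84 pts.

84 pts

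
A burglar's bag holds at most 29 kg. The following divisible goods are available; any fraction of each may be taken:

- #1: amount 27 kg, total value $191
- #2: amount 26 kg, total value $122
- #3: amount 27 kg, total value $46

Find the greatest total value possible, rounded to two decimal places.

200.38

Take in order of value per unit:
- #1 (191/27 per unit): all 27 → value 191, running total 191.00
- #2 (122/26 per unit): 2 of 26 → value 2×122/26 = 9.3846, running total 200.38
Total 200.38.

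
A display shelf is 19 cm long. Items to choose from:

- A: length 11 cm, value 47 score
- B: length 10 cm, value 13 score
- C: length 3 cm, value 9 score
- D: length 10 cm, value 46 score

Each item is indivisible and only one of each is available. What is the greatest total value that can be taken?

This is a 0/1 knapsack; check combinations near the capacity.
- A+C: length 11+3=14, value 47+9=56
- C+D: length 3+10=13, value 9+46=55
- A: length 11, value 47
- D: length 10, value 46
- B+C: length 10+3=13, value 13+9=22
Best: 56 score.

56 score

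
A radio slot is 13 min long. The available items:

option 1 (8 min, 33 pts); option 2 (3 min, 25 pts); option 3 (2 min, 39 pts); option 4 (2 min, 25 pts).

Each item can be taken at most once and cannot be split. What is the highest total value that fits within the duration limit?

97 pts

Check high-value combinations within 13 min:
- option 1+option 3+option 4: duration 8+2+2=12, value 33+39+25=97
- option 1+option 2+option 3: duration 8+3+2=13, value 33+25+39=97
- option 2+option 3+option 4: duration 3+2+2=7, value 25+39+25=89
- option 1+option 2+option 4: duration 8+3+2=13, value 33+25+25=83
Best: 97 pts.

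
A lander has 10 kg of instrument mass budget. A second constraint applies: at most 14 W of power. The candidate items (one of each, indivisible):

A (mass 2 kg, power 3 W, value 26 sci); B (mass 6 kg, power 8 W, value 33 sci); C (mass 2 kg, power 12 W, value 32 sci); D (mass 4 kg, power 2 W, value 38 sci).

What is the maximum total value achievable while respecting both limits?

Feasible sets respecting both limits:
- B+D: mass 10, power 10, value 71
- C+D: mass 6, power 14, value 70
- A+D: mass 6, power 5, value 64
- A+B: mass 8, power 11, value 59
Best: 71 sci.

71 sci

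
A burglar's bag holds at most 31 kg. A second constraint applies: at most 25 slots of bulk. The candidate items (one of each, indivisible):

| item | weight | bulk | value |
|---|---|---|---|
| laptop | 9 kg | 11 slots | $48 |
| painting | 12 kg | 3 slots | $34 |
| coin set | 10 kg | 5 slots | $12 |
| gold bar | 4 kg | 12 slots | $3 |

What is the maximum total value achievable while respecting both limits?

Feasible sets respecting both limits:
- laptop+painting+coin set: weight 31, bulk 19, value 94
- laptop+painting: weight 21, bulk 14, value 82
- laptop+coin set: weight 19, bulk 16, value 60
Best: $94.

$94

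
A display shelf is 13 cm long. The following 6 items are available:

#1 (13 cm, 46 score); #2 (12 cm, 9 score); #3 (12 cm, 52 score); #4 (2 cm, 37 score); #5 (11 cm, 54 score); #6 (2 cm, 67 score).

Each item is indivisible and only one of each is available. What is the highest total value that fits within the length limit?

This is a 0/1 knapsack; check combinations near the capacity.
- #5+#6: length 11+2=13, value 54+67=121
- #4+#6: length 2+2=4, value 37+67=104
- #4+#5: length 2+11=13, value 37+54=91
- #6: length 2, value 67
Best: 121 score.

121 score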